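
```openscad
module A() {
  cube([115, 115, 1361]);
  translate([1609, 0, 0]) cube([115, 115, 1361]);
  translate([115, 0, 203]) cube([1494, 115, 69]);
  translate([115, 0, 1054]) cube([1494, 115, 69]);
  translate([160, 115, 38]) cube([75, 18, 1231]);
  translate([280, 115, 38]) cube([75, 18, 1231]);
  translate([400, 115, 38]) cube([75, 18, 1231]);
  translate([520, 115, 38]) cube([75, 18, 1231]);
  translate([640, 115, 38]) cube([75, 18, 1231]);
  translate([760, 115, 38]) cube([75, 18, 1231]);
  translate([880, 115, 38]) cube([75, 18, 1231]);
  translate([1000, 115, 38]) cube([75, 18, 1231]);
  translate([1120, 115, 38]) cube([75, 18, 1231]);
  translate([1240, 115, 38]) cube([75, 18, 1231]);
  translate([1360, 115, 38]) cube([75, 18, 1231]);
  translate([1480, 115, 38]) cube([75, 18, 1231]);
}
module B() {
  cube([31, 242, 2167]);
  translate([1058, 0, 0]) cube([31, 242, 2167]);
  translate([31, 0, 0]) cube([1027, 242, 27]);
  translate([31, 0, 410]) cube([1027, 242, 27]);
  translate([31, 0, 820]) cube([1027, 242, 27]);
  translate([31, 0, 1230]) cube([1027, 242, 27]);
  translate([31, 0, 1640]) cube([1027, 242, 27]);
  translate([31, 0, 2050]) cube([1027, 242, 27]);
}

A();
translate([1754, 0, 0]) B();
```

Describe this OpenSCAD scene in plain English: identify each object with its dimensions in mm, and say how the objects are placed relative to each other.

A is a fence section. Two 115×115 mm posts, 1361 mm tall, stand on the floor with a clear span of 1494 mm between their inner faces. Two horizontal rails of 115×69 mm section span the gap between the posts with their undersides at z = 203 mm and z = 1054 mm, flush with the posts' −y face. 12 pickets, each 75 mm wide, 18 mm thick and 1231 mm tall, are fixed to the +y face of the rails with their bottoms at z = 38 mm, evenly spaced across the span with equal gaps (rounded down to the nearest mm) at the −x end and between each pair — any rounding remainder accumulates at the +x end.

B is a bookshelf 1089 mm wide overall, 242 mm deep and 2167 mm tall. The two sides are 31 mm thick vertical panels. 6 horizontal shelves of 27 mm thickness span between the inner faces of the sides; the lowest shelf sits on the floor and shelves are stacked with a clear vertical gap of 383 mm between each pair.

The bookshelf is on the floor beside the fence section on its +x side.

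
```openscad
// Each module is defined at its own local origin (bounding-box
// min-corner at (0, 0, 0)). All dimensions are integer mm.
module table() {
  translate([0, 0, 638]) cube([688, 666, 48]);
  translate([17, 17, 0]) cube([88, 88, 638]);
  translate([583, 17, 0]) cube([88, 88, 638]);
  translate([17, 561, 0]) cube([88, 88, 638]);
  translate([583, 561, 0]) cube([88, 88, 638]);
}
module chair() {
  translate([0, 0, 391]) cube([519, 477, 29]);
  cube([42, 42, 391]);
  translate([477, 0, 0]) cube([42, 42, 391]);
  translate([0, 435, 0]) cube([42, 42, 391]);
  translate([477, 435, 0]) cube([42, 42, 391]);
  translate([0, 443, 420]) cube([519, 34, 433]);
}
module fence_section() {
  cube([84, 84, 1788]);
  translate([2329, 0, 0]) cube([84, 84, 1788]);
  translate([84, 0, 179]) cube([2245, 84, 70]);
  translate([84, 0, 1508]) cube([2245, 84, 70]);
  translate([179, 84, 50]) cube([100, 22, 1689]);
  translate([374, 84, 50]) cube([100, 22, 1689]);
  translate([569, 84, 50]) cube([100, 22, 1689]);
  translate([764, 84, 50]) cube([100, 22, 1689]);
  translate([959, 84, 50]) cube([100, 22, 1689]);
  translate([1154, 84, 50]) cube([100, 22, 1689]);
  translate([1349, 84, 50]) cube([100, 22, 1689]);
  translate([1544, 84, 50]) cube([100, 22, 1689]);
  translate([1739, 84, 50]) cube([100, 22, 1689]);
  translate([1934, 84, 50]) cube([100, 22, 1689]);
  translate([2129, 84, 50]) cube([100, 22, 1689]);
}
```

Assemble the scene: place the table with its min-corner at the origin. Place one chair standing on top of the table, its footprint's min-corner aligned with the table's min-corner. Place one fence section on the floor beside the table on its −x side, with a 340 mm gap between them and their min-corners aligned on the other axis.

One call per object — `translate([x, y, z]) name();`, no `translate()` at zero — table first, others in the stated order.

table();
translate([0, 0, 686]) chair();
translate([-2753, 0, 0]) fence_section();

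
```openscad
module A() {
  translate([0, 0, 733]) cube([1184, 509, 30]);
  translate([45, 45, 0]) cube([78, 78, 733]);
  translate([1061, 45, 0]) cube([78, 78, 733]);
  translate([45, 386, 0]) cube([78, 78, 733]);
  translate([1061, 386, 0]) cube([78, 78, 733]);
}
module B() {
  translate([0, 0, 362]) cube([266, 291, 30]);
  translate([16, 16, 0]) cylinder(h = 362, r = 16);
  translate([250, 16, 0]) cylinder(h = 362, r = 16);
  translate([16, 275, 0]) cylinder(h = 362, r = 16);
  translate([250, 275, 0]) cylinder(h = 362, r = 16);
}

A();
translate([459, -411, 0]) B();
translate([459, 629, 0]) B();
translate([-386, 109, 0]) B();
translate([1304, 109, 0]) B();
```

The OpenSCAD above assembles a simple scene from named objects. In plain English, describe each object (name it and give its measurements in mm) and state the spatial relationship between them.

A is a table with a 1184×509 mm rectangular top, 30 mm thick, top surface at z = 763 mm, supported by four 78×78 mm square legs, each inset 45 mm from the nearest pair of top edges, running from the floor.

B is a four-legged stool. The seat is a 266×291×30 mm slab whose top surface is at z = 392 mm; four round legs, each 32 mm in diameter, run from the floor (z = 0) to the underside of the seat, each leg's axis is inset half a diameter from the nearest pair of seat edges (so the leg's bounding box is flush with the corner).

Four stools sit around the table at the −y, +y, −x, +x sides.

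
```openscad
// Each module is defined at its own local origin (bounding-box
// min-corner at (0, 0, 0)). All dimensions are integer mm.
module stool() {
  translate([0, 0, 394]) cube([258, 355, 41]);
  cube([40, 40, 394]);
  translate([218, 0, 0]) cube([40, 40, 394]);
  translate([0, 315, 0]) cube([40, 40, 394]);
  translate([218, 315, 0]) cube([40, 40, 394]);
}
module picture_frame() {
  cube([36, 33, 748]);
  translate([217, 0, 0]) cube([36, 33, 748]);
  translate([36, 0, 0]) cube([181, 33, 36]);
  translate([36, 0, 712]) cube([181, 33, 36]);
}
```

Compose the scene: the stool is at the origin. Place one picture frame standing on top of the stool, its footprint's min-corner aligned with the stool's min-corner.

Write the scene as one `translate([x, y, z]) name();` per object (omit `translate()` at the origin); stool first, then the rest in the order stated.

stool();
translate([0, 0, 435]) picture_frame();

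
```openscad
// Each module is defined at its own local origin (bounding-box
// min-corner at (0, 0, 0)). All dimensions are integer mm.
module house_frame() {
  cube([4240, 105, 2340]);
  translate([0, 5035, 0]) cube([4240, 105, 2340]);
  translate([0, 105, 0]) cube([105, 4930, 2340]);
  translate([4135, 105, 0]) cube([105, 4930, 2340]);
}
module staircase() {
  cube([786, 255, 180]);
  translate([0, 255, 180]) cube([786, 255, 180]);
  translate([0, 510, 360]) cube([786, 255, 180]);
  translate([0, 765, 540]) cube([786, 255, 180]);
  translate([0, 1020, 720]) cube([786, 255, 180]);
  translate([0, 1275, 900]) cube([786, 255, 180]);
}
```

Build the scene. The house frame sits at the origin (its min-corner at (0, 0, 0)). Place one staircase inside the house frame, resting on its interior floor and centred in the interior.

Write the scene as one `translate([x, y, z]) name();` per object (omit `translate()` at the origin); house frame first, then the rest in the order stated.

house_frame();
translate([1727, 1805, 0]) staircase();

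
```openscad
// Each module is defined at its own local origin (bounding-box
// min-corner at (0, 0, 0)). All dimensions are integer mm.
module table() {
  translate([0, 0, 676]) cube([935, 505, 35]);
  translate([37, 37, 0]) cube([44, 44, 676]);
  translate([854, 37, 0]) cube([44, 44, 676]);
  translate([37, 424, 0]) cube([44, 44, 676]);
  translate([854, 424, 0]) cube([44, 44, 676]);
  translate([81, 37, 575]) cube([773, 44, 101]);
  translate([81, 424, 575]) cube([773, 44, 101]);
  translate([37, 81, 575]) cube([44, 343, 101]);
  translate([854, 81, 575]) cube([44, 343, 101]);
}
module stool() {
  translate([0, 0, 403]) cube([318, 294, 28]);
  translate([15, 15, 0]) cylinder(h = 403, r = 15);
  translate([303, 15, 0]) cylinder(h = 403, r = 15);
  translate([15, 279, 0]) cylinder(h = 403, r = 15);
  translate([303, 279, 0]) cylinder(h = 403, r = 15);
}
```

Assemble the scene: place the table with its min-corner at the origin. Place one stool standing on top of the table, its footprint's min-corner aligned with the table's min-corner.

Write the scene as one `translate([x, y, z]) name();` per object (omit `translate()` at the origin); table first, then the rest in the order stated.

table();
translate([0, 0, 711]) stool();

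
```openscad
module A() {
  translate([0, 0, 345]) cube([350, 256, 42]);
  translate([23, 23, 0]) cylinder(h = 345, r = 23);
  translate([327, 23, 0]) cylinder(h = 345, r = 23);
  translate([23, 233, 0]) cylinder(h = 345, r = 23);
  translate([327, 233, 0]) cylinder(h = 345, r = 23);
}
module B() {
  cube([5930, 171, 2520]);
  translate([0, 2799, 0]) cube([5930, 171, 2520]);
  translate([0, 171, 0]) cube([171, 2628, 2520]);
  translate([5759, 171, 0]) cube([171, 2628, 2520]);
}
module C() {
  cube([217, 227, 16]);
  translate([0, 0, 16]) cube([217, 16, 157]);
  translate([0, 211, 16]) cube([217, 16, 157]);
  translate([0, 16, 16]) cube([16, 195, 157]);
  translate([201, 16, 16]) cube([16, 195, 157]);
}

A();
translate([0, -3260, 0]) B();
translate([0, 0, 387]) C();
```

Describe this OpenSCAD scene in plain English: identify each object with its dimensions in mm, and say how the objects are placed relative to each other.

A is a four-legged stool. The seat is a 350×256×42 mm slab whose top surface is at z = 387 mm; four round legs, each 46 mm in diameter, run from the floor (z = 0) to the underside of the seat, each leg's axis is inset half a diameter from the nearest pair of seat edges (so the leg's bounding box is flush with the corner).

B is a box-shaped house frame (walls only): outside footprint 5930×2970 mm, wall height 2520 mm, wall thickness 171 mm. The two y-facing walls run the full x-width; the two x-facing walls fit between the inner faces of the y-facing walls.

C is an open-topped rectangular box: outside dimensions 217×227×173 mm, with a uniform wall and base thickness of 16 mm. The base is a full 217×227 slab on the floor; four walls sit on top of the base. The front and back walls (the −y and +y sides) span the full width; the two side walls fit between them.

The house frame is on the floor beside the stool on its −y side. The open box is on top of the stool.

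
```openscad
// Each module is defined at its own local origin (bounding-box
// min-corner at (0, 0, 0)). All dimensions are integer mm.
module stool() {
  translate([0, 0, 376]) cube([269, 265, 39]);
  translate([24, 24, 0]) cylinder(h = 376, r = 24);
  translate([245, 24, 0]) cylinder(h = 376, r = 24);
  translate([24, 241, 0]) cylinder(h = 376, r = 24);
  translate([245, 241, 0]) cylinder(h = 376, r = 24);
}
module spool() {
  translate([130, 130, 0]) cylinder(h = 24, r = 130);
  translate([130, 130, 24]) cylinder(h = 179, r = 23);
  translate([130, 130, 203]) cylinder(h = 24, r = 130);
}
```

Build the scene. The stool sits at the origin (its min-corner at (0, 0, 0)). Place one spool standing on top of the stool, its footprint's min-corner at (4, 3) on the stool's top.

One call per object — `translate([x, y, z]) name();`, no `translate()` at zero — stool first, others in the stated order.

stool();
translate([4, 3, 415]) spool();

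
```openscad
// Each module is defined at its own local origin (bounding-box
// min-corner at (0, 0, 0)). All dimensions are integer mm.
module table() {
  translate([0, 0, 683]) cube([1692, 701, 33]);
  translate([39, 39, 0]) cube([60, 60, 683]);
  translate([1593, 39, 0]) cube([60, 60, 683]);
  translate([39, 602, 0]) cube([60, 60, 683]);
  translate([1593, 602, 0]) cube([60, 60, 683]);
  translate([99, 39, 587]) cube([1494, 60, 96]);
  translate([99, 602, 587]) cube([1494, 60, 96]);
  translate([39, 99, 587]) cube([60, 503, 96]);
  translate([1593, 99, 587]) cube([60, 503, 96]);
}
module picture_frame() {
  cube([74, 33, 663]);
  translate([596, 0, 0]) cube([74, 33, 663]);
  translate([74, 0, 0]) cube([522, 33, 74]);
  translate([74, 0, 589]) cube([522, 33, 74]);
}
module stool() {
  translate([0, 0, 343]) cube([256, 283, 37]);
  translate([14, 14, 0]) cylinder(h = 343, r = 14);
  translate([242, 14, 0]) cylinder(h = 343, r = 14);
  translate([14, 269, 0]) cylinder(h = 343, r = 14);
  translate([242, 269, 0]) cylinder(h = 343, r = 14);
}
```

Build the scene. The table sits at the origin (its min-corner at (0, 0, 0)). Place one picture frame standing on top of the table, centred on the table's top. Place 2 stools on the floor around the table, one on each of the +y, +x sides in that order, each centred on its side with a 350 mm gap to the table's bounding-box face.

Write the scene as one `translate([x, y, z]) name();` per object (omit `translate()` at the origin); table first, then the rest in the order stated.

table();
translate([511, 334, 716]) picture_frame();
translate([718, 1051, 0]) stool();
translate([2042, 209, 0]) stool();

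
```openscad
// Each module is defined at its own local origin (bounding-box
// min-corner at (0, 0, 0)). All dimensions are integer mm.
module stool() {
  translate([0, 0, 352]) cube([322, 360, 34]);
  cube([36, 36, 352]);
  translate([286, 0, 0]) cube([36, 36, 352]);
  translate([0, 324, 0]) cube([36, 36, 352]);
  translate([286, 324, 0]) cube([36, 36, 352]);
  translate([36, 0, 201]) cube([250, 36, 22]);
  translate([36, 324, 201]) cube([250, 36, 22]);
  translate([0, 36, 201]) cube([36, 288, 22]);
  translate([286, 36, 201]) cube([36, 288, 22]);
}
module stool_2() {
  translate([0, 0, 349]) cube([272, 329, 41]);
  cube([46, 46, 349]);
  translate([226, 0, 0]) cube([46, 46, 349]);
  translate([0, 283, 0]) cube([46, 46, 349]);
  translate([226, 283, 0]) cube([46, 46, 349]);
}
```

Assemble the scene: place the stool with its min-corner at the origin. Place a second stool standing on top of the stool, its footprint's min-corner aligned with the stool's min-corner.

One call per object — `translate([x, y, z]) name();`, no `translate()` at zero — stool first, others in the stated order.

stool();
translate([0, 0, 386]) stool_2();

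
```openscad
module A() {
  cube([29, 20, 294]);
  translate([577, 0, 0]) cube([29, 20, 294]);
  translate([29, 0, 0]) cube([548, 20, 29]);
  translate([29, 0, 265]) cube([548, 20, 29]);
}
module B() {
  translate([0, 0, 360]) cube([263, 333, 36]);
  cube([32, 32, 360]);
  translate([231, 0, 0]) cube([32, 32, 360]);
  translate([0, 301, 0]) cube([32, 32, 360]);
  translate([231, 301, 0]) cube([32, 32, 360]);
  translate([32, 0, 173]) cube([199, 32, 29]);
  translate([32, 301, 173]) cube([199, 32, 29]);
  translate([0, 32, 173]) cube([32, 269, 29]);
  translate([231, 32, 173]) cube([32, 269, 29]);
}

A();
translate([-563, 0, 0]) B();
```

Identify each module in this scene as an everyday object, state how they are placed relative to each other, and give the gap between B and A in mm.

The stool's nearest face is 300 mm from the picture frame's −x face.

A is a picture frame. B is a stool. The stool is on the floor beside the picture frame on its −x side. The gap between the stool and the picture frame is 300 mm.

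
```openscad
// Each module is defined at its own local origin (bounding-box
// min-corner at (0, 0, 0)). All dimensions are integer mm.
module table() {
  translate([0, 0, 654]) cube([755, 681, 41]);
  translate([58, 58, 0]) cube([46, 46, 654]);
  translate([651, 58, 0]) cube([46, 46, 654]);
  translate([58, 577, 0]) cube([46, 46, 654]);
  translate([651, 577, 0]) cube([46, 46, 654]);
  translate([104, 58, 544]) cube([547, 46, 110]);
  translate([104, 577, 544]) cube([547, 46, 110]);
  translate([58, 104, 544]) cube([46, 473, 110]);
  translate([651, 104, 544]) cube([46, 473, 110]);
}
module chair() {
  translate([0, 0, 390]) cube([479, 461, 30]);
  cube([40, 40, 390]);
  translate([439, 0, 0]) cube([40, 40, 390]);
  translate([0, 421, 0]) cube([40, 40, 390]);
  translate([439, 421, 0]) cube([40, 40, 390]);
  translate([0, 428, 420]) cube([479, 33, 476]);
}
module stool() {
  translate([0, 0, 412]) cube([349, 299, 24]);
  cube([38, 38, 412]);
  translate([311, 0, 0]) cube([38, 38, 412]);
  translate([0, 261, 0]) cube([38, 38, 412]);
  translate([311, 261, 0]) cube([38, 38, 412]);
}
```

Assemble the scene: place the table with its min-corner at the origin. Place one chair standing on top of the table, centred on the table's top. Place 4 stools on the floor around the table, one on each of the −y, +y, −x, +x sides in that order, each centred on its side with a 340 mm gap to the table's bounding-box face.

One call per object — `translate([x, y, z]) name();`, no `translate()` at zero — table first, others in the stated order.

table();
translate([138, 110, 695]) chair();
translate([203, -639, 0]) stool();
translate([203, 1021, 0]) stool();
translate([-689, 191, 0]) stool();
translate([1095, 191, 0]) stool();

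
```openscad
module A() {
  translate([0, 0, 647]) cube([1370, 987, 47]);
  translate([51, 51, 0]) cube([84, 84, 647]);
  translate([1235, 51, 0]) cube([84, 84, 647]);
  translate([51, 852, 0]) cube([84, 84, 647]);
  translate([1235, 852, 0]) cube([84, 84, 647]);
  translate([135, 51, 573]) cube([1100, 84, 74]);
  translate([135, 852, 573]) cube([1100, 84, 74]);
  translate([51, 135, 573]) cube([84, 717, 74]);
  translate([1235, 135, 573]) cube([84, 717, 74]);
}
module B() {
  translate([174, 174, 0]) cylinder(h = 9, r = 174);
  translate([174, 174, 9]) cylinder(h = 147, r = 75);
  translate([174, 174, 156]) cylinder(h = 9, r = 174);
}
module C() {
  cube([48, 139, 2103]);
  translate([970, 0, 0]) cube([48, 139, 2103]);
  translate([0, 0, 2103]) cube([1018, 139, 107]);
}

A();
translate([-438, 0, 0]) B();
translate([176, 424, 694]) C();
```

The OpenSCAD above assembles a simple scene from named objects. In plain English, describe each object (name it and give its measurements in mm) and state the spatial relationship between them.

A is a table with a 1370×987 mm rectangular top, 47 mm thick, top surface at z = 694 mm, supported by four 84×84 mm square legs, each inset 51 mm from the nearest pair of top edges, running from the floor. Four apron rails, 84 mm thick and 74 mm tall, run between adjacent legs with their top edges flush with the underside of the top and their outer faces flush with the legs' outer faces.

B is a spool: two coaxial disc flanges of radius 174 mm and thickness 9 mm, joined by a core cylinder of radius 75 mm and height 147 mm. The lower flange rests on z = 0 and the three cylinders share a vertical axis.

C is a rectangular door frame: two vertical jambs of 48×139 mm section, 2103 mm tall, with a clear opening 922 mm wide between their inner faces. A header 107 mm tall and 139 mm deep lies on top of the jambs and spans the full outside width.

The spool is on the floor beside the table on its −x side. The door frame is on top of the table, centred.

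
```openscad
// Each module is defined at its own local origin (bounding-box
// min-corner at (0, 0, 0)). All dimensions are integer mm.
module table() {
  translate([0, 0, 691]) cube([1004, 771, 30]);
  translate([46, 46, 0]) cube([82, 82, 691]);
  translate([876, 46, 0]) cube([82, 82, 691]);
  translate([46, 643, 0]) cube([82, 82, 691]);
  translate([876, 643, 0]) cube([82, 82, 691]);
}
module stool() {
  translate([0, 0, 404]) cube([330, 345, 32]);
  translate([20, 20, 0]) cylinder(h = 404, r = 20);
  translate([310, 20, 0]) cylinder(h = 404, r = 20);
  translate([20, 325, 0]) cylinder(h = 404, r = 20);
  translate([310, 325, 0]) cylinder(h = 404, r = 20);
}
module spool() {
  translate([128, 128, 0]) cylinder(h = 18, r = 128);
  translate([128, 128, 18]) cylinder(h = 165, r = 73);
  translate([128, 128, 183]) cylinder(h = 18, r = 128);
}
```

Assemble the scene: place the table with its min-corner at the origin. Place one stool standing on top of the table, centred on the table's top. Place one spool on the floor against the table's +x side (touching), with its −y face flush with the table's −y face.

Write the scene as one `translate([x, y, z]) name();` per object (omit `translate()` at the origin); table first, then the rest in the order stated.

table();
translate([337, 213, 721]) stool();
translate([1004, 0, 0]) spool();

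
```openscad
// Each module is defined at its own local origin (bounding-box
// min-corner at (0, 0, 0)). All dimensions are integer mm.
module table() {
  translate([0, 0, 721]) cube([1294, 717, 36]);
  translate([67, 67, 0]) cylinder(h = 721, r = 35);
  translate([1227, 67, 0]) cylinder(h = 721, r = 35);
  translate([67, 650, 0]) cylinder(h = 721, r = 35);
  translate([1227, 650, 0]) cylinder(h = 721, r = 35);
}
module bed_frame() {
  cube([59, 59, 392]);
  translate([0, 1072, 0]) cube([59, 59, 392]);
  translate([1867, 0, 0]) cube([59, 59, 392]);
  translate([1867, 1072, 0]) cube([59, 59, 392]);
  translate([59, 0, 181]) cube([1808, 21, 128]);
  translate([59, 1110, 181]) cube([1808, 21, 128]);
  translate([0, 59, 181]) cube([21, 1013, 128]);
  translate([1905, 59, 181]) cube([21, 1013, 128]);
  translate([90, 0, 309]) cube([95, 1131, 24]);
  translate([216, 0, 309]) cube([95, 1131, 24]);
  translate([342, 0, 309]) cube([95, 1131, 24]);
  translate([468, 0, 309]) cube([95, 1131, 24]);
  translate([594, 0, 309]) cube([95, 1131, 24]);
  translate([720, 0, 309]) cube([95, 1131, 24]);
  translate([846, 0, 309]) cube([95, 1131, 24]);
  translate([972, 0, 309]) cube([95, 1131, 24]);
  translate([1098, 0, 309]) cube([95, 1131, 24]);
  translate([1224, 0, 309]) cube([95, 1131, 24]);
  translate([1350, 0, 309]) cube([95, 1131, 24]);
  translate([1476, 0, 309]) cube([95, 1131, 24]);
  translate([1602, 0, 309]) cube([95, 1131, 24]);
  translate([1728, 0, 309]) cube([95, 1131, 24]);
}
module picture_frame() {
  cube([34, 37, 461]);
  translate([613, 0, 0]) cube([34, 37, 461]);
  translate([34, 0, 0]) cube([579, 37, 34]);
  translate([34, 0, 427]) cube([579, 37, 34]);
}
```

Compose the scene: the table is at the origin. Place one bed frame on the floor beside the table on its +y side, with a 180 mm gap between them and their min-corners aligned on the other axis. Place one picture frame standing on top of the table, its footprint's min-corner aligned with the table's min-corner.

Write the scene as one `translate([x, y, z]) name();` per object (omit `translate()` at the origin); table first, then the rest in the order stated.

table();
translate([0, 897, 0]) bed_frame();
translate([0, 0, 757]) picture_frame();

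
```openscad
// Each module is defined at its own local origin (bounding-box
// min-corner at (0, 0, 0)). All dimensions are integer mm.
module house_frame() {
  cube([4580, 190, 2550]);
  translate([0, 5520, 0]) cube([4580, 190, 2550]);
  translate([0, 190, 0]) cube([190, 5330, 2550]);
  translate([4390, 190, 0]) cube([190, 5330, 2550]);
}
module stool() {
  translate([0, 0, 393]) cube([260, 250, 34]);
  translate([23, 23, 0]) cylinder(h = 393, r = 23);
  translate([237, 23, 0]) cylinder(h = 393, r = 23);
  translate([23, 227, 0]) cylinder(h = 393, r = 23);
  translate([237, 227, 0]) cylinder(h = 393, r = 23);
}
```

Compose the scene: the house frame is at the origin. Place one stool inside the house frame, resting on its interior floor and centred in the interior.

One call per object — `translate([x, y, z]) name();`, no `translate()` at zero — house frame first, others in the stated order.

house_frame();
translate([2160, 2730, 0]) stool();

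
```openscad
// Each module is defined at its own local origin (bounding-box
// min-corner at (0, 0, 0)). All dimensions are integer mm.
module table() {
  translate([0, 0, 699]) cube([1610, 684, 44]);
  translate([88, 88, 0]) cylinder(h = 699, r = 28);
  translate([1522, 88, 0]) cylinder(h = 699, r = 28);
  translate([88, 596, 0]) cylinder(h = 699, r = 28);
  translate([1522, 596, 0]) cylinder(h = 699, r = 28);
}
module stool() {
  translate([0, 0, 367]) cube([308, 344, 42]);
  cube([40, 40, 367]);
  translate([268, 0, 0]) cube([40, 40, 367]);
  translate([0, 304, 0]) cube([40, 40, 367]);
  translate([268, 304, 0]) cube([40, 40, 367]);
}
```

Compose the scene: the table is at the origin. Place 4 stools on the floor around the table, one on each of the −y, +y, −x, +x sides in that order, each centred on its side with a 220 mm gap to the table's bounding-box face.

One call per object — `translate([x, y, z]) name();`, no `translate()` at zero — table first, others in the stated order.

table();
translate([651, -564, 0]) stool();
translate([651, 904, 0]) stool();
translate([-528, 170, 0]) stool();
translate([1830, 170, 0]) stool();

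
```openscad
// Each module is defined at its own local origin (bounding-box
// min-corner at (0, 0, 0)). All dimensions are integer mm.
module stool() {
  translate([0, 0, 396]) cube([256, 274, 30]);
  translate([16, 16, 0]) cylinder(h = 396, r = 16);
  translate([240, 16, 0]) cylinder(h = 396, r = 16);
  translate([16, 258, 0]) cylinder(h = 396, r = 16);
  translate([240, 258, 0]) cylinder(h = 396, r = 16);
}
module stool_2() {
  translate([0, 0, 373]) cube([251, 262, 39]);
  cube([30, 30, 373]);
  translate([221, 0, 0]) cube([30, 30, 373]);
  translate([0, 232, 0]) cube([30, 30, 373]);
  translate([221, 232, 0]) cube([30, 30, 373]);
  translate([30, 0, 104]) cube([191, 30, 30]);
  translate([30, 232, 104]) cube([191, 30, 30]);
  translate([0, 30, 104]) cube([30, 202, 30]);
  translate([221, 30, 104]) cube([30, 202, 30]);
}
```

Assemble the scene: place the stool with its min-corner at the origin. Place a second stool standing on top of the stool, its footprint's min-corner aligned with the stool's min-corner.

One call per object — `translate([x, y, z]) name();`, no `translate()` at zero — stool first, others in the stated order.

stool();
translate([0, 0, 426]) stool_2();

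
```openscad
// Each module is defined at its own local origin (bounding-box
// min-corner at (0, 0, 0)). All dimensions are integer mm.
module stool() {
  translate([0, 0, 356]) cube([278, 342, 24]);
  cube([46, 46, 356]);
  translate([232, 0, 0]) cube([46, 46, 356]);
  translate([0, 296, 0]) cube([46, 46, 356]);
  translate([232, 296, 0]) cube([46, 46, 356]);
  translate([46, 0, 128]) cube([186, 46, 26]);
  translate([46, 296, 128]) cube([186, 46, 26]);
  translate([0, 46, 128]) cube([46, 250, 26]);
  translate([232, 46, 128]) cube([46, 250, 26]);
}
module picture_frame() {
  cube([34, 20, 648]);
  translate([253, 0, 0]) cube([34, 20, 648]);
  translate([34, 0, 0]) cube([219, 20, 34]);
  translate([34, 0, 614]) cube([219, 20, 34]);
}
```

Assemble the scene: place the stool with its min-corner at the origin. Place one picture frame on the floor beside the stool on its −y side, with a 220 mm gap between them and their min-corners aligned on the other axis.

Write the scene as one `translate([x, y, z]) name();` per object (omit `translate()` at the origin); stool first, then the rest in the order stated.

stool();
translate([0, -240, 0]) picture_frame();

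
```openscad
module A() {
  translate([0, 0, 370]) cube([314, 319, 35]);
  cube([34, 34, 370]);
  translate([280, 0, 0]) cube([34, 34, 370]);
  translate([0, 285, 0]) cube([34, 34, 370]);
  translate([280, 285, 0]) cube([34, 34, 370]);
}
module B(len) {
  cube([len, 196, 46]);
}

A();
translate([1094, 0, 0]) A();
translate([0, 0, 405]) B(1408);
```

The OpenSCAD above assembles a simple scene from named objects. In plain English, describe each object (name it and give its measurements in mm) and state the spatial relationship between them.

A is a four-legged stool. The seat is 314×319 mm, 35 mm thick, top at z = 405 mm. It stands on four square legs, each 34×34 mm in cross-section, from z = 0 to the seat underside, each flush with a corner of the seat.

B is a rectangular beam 1408 mm long (x), 196 mm deep (y), 46 mm thick (z).

The beam spans the tops of two stools placed 780 mm apart, resting at z = 405 mm.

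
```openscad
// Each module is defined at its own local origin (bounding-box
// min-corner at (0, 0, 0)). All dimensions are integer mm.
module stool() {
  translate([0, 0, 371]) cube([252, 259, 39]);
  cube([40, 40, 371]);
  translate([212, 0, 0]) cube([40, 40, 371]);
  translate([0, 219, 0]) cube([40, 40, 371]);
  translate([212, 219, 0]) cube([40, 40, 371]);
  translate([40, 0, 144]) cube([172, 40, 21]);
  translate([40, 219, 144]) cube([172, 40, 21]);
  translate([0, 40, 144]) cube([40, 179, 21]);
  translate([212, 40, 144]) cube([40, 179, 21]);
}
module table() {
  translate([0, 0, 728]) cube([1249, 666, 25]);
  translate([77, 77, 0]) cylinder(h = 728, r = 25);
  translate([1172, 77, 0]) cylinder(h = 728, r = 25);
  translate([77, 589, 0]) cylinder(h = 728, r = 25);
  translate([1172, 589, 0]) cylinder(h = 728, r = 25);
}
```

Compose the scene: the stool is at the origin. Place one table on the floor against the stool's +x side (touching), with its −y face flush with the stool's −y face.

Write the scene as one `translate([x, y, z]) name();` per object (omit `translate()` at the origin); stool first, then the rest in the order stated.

stool();
translate([252, 0, 0]) table();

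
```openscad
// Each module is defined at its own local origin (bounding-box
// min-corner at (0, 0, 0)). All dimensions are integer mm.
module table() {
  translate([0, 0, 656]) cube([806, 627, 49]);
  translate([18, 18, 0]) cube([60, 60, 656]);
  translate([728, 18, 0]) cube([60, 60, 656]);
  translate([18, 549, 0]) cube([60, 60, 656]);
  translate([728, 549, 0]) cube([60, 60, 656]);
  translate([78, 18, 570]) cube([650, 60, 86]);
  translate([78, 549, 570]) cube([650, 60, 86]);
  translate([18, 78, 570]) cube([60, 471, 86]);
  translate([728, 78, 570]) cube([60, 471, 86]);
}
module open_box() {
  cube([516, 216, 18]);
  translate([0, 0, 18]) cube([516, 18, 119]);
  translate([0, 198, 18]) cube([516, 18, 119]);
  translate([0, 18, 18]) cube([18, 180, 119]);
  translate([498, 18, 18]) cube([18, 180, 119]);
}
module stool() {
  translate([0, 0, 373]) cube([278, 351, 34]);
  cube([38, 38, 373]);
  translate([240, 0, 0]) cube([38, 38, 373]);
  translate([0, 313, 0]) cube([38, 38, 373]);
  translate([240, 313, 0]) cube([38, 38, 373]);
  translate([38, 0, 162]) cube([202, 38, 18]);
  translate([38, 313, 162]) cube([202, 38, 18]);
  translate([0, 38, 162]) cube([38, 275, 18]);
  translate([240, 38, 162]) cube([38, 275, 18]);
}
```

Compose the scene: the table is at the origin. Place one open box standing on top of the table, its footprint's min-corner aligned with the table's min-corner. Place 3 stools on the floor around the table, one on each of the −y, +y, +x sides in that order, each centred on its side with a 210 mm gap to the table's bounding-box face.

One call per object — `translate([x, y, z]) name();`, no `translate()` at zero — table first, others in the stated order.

table();
translate([0, 0, 705]) open_box();
translate([264, -561, 0]) stool();
translate([264, 837, 0]) stool();
translate([1016, 138, 0]) stool();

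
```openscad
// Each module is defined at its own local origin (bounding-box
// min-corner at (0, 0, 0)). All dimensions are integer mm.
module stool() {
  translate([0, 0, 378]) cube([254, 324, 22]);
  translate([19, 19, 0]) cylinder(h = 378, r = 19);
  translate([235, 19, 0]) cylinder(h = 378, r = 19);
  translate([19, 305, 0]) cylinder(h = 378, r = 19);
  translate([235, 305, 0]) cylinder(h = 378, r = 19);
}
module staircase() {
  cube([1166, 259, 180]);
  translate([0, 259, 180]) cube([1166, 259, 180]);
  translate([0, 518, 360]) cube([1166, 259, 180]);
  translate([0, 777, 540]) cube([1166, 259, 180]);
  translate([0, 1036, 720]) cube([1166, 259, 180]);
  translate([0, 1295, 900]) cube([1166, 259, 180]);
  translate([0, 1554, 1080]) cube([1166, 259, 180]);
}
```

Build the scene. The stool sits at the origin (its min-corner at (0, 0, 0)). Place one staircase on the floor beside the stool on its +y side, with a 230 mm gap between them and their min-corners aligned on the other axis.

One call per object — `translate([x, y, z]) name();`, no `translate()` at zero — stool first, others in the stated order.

stool();
translate([0, 554, 0]) staircase();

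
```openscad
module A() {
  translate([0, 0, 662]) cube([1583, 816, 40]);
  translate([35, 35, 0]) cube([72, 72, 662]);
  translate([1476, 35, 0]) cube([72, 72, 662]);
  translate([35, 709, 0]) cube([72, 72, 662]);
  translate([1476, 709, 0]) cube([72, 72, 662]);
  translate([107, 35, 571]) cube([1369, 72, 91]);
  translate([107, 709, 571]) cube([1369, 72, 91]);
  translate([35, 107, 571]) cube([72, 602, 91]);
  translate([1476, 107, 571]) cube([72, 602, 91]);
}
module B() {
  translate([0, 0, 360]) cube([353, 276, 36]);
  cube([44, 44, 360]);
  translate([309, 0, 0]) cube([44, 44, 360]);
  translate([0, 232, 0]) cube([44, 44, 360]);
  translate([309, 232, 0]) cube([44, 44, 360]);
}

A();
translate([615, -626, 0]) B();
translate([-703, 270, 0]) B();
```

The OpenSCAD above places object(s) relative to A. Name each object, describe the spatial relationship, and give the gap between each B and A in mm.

A is a table. B is a stool. Two stools sit around the table at the −y, −x sides. The gap between each stool and the table is 350 mm.

Each stool's nearest face is 350 mm from the table's bounding box.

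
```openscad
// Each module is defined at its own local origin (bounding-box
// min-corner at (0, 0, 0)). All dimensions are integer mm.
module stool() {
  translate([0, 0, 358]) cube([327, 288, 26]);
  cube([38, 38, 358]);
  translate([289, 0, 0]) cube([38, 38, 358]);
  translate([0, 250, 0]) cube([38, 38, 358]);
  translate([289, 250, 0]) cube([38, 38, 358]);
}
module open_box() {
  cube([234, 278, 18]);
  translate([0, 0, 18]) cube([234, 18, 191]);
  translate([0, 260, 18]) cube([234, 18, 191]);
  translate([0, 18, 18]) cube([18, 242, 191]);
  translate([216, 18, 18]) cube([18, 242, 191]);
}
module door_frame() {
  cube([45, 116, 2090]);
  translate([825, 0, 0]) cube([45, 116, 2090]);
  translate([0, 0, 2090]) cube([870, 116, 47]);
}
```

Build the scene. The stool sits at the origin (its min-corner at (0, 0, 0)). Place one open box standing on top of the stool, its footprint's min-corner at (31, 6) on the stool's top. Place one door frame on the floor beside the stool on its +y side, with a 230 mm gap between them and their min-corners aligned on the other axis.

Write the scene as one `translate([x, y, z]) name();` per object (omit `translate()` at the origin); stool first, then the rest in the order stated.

stool();
translate([31, 6, 384]) open_box();
translate([0, 518, 0]) door_frame();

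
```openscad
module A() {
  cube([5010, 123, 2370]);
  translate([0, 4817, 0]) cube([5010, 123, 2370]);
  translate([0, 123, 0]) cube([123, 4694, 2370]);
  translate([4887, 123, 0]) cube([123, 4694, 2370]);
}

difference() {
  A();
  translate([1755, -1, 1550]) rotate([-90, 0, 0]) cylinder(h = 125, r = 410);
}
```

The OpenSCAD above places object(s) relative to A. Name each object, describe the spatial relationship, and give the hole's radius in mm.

A is a house frame. The house frame has a circular hole through its front wall. The hole's radius is 410 mm.

The subtracted cylinder has r = 410 mm.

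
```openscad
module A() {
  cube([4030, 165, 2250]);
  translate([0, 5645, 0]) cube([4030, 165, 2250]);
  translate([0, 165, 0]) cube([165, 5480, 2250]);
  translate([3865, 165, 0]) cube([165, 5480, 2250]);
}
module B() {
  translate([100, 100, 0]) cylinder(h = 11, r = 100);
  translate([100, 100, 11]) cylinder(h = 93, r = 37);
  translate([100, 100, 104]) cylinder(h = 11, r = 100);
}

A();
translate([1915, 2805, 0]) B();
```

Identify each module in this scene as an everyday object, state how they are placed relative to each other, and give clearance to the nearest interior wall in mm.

Clearances: x = 1750, y = 2640; minimum 1750 mm.

A is a house frame. B is a spool. The spool sits inside the house frame, centred. The clearance to the nearest interior wall is 1750 mm.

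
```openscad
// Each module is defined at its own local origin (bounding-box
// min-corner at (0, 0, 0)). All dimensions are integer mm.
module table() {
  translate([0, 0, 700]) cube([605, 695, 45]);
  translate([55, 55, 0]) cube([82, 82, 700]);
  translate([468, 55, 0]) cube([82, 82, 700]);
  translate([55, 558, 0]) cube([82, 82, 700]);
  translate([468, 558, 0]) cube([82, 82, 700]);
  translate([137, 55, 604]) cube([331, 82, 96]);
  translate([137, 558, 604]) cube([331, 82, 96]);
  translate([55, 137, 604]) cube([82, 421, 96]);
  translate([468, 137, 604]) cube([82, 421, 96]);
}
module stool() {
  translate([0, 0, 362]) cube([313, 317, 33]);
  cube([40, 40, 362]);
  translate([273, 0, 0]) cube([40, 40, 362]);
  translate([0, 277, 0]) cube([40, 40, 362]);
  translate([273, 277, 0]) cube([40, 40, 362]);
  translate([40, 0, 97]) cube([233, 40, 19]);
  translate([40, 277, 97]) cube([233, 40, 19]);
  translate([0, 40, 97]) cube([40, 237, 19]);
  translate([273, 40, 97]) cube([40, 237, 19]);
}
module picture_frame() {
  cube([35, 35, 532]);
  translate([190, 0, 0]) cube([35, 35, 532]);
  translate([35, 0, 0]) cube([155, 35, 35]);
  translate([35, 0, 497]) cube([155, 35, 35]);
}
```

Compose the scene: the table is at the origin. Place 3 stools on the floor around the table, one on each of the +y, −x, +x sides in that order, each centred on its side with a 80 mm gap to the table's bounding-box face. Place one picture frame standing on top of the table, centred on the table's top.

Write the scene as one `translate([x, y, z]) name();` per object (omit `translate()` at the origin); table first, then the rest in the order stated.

table();
translate([146, 775, 0]) stool();
translate([-393, 189, 0]) stool();
translate([685, 189, 0]) stool();
translate([190, 330, 745]) picture_frame();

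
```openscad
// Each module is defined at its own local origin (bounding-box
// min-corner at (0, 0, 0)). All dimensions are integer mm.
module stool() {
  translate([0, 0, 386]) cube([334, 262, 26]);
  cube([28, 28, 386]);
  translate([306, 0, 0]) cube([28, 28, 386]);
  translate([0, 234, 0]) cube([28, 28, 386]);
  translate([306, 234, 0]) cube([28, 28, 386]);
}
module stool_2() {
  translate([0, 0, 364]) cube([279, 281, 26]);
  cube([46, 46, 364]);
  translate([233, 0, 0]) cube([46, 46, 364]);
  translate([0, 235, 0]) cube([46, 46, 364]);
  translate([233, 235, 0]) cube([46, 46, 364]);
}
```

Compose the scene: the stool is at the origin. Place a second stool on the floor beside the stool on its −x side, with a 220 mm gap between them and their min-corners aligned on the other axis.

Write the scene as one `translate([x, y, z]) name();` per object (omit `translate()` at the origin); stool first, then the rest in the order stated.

stool();
translate([-499, 0, 0]) stool_2();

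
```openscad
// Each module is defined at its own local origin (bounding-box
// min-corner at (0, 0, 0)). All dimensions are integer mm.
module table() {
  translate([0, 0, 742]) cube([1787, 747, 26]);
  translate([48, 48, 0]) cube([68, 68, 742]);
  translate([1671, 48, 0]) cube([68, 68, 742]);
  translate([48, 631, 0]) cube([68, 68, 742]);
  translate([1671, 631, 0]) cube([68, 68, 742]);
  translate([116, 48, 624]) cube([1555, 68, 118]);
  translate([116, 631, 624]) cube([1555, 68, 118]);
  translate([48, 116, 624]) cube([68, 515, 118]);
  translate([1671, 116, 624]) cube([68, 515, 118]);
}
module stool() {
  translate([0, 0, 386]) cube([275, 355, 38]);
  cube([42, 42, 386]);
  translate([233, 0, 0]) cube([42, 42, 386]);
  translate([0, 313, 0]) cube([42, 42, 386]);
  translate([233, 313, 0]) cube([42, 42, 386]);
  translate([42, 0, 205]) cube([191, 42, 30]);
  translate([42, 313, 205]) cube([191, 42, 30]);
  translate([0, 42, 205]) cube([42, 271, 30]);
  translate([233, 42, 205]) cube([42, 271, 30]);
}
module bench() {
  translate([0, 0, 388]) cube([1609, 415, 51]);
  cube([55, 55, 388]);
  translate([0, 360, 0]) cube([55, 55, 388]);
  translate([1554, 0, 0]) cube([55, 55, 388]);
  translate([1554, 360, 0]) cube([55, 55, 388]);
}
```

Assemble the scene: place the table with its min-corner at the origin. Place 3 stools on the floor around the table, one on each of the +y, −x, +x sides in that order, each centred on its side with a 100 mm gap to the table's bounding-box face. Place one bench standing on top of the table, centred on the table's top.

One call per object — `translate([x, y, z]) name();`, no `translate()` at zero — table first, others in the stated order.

table();
translate([756, 847, 0]) stool();
translate([-375, 196, 0]) stool();
translate([1887, 196, 0]) stool();
translate([89, 166, 768]) bench();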